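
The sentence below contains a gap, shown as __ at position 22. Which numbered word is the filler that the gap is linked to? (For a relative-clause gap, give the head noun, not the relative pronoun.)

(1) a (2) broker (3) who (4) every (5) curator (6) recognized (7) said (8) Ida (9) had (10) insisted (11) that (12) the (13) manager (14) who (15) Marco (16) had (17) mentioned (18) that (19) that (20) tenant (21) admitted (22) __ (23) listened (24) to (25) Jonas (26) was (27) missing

13

The gap at 22 is the subject of "listened", inside a relative clause.
The relative pronoun is "who" (word 14); it is bound by the head noun immediately before it.
Its filler is the head noun "manager", at word 13.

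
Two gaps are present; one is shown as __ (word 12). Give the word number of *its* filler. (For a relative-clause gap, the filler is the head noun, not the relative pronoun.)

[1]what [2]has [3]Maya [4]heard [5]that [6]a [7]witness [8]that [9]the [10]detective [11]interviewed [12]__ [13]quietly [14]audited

The marked gap is inside the relative clause, the direct object of "interviewed".
Its filler is the head noun "witness" (via "that"), at word 7.
(The other dependency links word 1 to a gap after word 14.)

7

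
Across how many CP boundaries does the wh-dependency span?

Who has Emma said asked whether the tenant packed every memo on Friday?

"who" is extracted from the subject of "asked".
Boundaries crossed, outermost first: [Ø] — 1 in total.

1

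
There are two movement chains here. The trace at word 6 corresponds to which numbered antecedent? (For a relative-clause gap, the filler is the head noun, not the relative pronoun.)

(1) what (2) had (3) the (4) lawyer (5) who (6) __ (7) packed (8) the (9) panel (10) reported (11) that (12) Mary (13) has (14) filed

The marked gap is inside the relative clause, the subject of "packed".
Its filler is the head noun "lawyer" (via "who"), at word 4.
(The other dependency links word 1 to a gap after word 14.)

4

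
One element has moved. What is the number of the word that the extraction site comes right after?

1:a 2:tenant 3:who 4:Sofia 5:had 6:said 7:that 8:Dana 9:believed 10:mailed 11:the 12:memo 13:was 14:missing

9

The displaced element is "a tenant" (word 2).
It is linked across 2 clause boundaries (that → Ø).
It functions as the subject of "mailed", so the gap sits immediately after word 9 ("believed").
Base order: Sofia had said that Dana believed that a tenant mailed the memo.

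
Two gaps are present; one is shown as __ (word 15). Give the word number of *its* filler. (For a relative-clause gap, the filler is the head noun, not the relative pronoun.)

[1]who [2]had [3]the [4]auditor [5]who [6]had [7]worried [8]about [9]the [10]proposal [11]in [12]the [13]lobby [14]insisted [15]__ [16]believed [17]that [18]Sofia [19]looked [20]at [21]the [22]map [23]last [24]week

The marked gap is the subject of "believed".
Its filler is the fronted wh-phrase "who", at word 1.
(The other dependency links word 4 to a gap after word 5.)

1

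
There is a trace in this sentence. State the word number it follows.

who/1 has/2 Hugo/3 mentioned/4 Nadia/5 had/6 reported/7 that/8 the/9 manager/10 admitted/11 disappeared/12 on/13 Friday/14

The displaced element is "who" (word 1).
It is linked across 3 clause boundaries (Ø → that → Ø).
It functions as the subject of "disappeared", so the gap sits immediately after word 11 ("admitted").
Base order: Hugo has mentioned Nadia had reported that the manager admitted that who disappeared on Friday.

11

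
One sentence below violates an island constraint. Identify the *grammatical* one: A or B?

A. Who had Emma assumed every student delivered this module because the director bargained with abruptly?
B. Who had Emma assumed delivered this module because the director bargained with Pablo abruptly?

In A, the wh-phrase is extracted from inside an adjunct island (introduced by "because"), which blocks movement.
In B, the extraction path crosses only that-complement boundaries, which are transparent.
So B is grammatical.

B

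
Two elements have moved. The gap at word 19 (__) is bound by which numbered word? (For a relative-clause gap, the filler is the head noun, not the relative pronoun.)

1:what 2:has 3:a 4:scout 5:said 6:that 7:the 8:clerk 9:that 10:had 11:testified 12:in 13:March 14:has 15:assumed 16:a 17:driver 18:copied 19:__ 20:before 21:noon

The marked gap is the direct object of "copied".
Its filler is the fronted wh-phrase "what", at word 1.
(The other dependency links word 8 to a gap after word 9.)

1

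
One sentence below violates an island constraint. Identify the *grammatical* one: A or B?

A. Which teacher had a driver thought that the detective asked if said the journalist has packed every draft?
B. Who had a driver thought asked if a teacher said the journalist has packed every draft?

In A, the wh-phrase is extracted from inside a wh-island (introduced by "if"), which blocks movement.
In B, the extraction path crosses only that-complement boundaries, which are transparent.
So B is grammatical.

B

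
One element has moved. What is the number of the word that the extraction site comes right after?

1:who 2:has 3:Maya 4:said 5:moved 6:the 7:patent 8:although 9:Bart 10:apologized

The displaced element is "who" (word 1).
It is linked across 1 clause boundary (Ø).
It functions as the subject of "moved", so the gap sits immediately after word 4 ("said").
Base order: Maya has said that who moved the patent although Bart apologized.

4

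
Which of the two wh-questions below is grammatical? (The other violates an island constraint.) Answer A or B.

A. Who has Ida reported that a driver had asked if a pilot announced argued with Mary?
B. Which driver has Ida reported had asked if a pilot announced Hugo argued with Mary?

In A, the wh-phrase is extracted from inside a wh-island (introduced by "if"), which blocks movement.
In B, the extraction path crosses only that-complement boundaries, which are transparent.
So B is grammatical.

B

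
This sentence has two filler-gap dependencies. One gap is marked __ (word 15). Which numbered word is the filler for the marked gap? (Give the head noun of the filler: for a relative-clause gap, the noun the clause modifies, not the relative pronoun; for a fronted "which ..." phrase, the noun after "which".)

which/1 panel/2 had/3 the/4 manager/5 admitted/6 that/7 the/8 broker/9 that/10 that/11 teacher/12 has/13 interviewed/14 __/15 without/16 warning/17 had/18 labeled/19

9

The marked gap is inside the relative clause, the direct object of "interviewed".
Its filler is the head noun "broker" (via "that"), at word 9.
(The other dependency links word 2 to a gap after word 19.)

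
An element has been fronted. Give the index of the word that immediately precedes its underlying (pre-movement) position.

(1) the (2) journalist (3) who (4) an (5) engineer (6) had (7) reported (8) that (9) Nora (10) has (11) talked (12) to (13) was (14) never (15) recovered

The displaced element is "the journalist" (word 2).
It is linked across 1 clause boundary (that).
It functions as the object of the preposition "to" of "talked", so the gap sits immediately after word 12 ("to").
Base order: An engineer had reported that Nora has talked to the journalist.

12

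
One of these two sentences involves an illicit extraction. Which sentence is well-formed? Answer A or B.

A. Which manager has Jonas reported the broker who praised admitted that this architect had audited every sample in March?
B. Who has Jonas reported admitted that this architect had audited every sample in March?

In A, the wh-phrase is extracted from inside a complex-NP island (relative clause) (introduced by "who"), which blocks movement.
In B, the extraction path crosses only that-complement boundaries, which are transparent.
So B is grammatical.

B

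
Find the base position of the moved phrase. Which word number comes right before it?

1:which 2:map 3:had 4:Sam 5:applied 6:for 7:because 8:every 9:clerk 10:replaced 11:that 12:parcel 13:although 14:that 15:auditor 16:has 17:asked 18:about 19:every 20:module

6

The displaced element is "which map" (word 2).
It functions as the object of the preposition "for" of "applied", so the gap sits immediately after word 6 ("for").
Base order: Sam had applied for which map because every clerk replaced that parcel although that auditor has asked about every module.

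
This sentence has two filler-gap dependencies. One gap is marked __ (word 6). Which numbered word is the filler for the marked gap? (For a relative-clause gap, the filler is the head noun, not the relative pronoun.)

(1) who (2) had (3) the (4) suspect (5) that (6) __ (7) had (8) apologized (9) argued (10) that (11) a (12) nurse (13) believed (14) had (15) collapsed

The marked gap is inside the relative clause, the subject of "apologized".
Its filler is the head noun "suspect" (via "that"), at word 4.
(The other dependency links word 1 to a gap after word 13.)

4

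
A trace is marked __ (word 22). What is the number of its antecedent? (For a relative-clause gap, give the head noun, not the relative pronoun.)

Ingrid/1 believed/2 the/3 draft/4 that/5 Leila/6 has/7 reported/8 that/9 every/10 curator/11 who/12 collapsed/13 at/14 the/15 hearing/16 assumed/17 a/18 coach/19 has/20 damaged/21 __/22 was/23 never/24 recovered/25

4

The gap at 22 is the object of "damaged", inside a relative clause.
The relative pronoun is "that" (word 5); it is bound by the head noun immediately before it.
Its filler is the head noun "draft", at word 4.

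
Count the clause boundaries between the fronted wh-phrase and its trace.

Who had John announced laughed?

"who" is extracted from the subject of "laughed".
Boundaries crossed, outermost first: [Ø] — 1 in total.

1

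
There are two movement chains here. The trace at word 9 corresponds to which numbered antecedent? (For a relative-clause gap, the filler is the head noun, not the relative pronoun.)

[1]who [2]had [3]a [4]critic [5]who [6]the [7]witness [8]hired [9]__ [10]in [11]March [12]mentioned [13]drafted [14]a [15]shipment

The marked gap is inside the relative clause, the direct object of "hired".
Its filler is the head noun "critic" (via "who"), at word 4.
(The other dependency links word 1 to a gap after word 12.)

4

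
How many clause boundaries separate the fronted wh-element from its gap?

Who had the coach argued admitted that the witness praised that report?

1

"who" is extracted from the subject of "admitted".
Boundaries crossed, outermost first: [Ø] — 1 in total.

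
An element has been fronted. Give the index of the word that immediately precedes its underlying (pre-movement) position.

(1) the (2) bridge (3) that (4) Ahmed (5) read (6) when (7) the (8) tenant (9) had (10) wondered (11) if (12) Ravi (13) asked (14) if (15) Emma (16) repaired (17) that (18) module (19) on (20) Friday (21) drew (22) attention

5

The displaced element is "the bridge" (word 2).
It functions as the direct object of "read", so the gap sits immediately after word 5 ("read").
Base order: Ahmed read the bridge when the tenant had wondered if Ravi asked if Emma repaired that module on Friday.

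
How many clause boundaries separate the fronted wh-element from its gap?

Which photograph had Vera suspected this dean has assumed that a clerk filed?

2

"which photograph" is extracted from the object of "filed".
Boundaries crossed, outermost first: [Ø], [that] — 2 in total.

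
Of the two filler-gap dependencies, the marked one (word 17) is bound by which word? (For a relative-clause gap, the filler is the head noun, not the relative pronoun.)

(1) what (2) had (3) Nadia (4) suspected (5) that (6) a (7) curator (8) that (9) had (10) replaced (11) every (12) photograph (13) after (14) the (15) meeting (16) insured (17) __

The marked gap is the direct object of "insured".
Its filler is the fronted wh-phrase "what", at word 1.
(The other dependency links word 7 to a gap after word 8.)

1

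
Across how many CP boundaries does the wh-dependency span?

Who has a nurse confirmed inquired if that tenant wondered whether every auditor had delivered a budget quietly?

1

"who" is extracted from the subject of "inquired".
Boundaries crossed, outermost first: [Ø] — 1 in total.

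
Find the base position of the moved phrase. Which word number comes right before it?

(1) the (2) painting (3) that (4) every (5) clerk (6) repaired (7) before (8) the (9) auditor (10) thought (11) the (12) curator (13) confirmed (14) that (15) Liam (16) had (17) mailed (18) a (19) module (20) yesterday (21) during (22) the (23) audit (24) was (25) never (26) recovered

6

The displaced element is "the painting" (word 2).
It functions as the direct object of "repaired", so the gap sits immediately after word 6 ("repaired").
Base order: Every clerk repaired the painting before the auditor thought the curator confirmed that Liam had mailed a module yesterday during the audit.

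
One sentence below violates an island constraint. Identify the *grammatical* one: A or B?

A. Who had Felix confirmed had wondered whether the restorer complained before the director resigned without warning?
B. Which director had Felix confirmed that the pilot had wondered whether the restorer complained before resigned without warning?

In B, the wh-phrase is extracted from inside a wh-island (introduced by "whether"), which blocks movement.
In A, the extraction path crosses only that-complement boundaries, which are transparent.
So A is grammatical.

A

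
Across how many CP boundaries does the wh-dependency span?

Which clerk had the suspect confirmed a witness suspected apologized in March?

2

"which clerk" is extracted from the subject of "apologized".
Boundaries crossed, outermost first: [Ø], [Ø] — 2 in total.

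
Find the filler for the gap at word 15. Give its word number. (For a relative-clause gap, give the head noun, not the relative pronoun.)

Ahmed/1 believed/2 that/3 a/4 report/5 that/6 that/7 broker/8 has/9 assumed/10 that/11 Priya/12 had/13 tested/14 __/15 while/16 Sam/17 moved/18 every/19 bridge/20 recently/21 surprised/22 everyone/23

The gap at 15 is the object of "tested", inside a relative clause.
The relative pronoun is "that" (word 6); it is bound by the head noun immediately before it.
Its filler is the head noun "report", at word 5.

5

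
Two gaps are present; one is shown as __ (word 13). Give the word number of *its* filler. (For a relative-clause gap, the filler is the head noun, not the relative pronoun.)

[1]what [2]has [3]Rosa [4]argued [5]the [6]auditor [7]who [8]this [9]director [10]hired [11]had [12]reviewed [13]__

1

The marked gap is the direct object of "reviewed".
Its filler is the fronted wh-phrase "what", at word 1.
(The other dependency links word 6 to a gap after word 10.)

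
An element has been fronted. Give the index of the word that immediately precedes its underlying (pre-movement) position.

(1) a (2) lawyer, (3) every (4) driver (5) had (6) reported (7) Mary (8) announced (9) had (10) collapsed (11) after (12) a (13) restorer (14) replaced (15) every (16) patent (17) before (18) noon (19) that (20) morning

The displaced element is "a lawyer" (word 2).
It is linked across 2 clause boundaries (Ø → Ø).
It functions as the subject of "collapsed", so the gap sits immediately after word 8 ("announced").
Base order: Every driver had reported Mary announced that a lawyer had collapsed after a restorer replaced every patent before noon that morning.

8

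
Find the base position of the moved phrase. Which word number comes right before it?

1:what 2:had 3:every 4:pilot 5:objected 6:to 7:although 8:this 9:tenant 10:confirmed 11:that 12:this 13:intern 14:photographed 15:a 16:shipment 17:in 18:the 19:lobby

The displaced element is "what" (word 1).
It functions as the object of the preposition "to" of "objected", so the gap sits immediately after word 6 ("to").
Base order: Every pilot had objected to what although this tenant confirmed that this intern photographed a shipment in the lobby.

6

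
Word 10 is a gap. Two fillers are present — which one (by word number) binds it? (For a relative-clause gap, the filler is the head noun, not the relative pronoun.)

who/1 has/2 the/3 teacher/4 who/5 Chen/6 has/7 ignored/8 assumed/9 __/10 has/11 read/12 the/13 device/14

The marked gap is the subject of "read".
Its filler is the fronted wh-phrase "who", at word 1.
(The other dependency links word 4 to a gap after word 8.)

1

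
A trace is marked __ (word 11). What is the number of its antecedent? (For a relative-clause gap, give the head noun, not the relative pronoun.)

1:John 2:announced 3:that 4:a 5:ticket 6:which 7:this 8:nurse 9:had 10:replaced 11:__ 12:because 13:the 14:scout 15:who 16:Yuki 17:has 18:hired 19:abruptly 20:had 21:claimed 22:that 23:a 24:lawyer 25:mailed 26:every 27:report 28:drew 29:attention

The gap at 11 is the object of "replaced", inside a relative clause.
The relative pronoun is "which" (word 6); it is bound by the head noun immediately before it.
Its filler is the head noun "ticket", at word 5.

5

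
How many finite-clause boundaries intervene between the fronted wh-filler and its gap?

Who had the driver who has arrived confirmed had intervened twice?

"who" is extracted from the subject of "intervened".
Boundaries crossed, outermost first: [Ø] — 1 in total.

1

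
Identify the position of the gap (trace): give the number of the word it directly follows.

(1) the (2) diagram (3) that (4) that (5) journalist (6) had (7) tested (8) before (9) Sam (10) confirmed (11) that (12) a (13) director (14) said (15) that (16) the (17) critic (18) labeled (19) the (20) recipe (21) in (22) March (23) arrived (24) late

The displaced element is "the diagram" (word 2).
It functions as the direct object of "tested", so the gap sits immediately after word 7 ("tested").
Base order: That journalist had tested the diagram before Sam confirmed that a director said that the critic labeled the recipe in March.

7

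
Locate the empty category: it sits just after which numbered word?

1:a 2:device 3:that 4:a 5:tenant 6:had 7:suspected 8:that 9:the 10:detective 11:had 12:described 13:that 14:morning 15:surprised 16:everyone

12

The displaced element is "a device" (word 2).
It is linked across 1 clause boundary (that).
It functions as the direct object of "described", so the gap sits immediately after word 12 ("described").
Base order: A tenant had suspected that the detective had described a device that morning.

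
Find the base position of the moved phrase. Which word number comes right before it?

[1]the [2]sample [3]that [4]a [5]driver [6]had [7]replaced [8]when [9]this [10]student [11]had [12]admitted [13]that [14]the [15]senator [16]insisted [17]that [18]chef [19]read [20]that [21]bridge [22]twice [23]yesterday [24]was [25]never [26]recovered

7

The displaced element is "the sample" (word 2).
It functions as the direct object of "replaced", so the gap sits immediately after word 7 ("replaced").
Base order: A driver had replaced the sample when this student had admitted that the senator insisted that chef read that bridge twice yesterday.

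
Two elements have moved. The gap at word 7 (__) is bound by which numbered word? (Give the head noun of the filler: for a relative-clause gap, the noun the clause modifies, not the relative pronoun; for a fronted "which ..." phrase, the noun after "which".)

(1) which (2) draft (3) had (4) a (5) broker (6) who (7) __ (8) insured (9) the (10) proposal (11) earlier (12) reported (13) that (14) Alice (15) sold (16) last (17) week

5

The marked gap is inside the relative clause, the subject of "insured".
Its filler is the head noun "broker" (via "who"), at word 5.
(The other dependency links word 2 to a gap after word 15.)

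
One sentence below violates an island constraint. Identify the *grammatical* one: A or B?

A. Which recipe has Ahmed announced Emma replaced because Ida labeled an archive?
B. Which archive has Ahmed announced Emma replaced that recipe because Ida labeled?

In B, the wh-phrase is extracted from inside an adjunct island (introduced by "because"), which blocks movement.
In A, the extraction path crosses only that-complement boundaries, which are transparent.
So A is grammatical.

A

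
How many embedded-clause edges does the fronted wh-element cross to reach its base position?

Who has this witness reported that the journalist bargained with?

"who" is extracted from the PP object of "bargained".
Boundaries crossed, outermost first: [that] — 1 in total.

1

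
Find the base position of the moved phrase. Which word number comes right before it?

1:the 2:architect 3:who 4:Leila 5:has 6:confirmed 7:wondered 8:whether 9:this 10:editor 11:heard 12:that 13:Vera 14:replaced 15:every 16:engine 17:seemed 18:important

The displaced element is "the architect" (word 2).
It is linked across 1 clause boundary (Ø).
It functions as the subject of "wondered", so the gap sits immediately after word 6 ("confirmed").
Base order: Leila has confirmed that the architect wondered whether this editor heard that Vera replaced every engine.

6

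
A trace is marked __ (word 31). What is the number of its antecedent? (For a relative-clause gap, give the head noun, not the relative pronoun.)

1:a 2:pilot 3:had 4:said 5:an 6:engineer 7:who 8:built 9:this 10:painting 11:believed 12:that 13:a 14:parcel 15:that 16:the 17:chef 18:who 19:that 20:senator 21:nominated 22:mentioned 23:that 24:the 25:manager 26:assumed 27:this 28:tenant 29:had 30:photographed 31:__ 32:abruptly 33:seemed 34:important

The gap at 31 is the object of "photographed", inside a relative clause.
The relative pronoun is "that" (word 15); it is bound by the head noun immediately before it.
Its filler is the head noun "parcel", at word 14.

14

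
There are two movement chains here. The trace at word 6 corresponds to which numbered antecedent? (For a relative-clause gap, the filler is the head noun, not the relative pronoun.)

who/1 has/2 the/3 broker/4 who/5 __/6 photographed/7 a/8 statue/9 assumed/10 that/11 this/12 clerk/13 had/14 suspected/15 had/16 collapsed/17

4

The marked gap is inside the relative clause, the subject of "photographed".
Its filler is the head noun "broker" (via "who"), at word 4.
(The other dependency links word 1 to a gap after word 15.)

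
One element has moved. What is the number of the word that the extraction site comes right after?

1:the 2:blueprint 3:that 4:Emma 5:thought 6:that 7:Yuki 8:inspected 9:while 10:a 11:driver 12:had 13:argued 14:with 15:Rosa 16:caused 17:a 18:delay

8

The displaced element is "the blueprint" (word 2).
It is linked across 1 clause boundary (that).
It functions as the direct object of "inspected", so the gap sits immediately after word 8 ("inspected").
Base order: Emma thought that Yuki inspected the blueprint while a driver had argued with Rosa.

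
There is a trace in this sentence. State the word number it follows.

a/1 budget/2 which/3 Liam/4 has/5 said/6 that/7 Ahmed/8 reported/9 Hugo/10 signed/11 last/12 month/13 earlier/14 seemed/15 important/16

The displaced element is "a budget" (word 2).
It is linked across 2 clause boundaries (that → Ø).
It functions as the direct object of "signed", so the gap sits immediately after word 11 ("signed").
Base order: Liam has said that Ahmed reported Hugo signed a budget last month earlier.

11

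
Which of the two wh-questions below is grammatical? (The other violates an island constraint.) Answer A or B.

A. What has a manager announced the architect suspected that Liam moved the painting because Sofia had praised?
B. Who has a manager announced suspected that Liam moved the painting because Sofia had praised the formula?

In A, the wh-phrase is extracted from inside an adjunct island (introduced by "because"), which blocks movement.
In B, the extraction path crosses only that-complement boundaries, which are transparent.
So B is grammatical.

B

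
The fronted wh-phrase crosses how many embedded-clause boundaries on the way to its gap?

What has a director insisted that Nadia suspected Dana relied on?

"what" is extracted from the PP object of "relied".
Boundaries crossed, outermost first: [that], [Ø] — 2 in total.

2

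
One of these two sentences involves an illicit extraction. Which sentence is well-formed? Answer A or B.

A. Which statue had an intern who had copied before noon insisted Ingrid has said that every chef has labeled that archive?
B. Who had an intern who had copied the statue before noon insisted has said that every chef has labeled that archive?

B

In A, the wh-phrase is extracted from inside a complex-NP island (relative clause) (introduced by "who"), which blocks movement.
In B, the extraction path crosses only that-complement boundaries, which are transparent.
So B is grammatical.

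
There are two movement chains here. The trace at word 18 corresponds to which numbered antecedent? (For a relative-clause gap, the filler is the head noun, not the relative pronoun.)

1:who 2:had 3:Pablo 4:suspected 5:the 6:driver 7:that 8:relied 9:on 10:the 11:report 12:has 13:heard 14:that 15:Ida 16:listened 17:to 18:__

1

The marked gap is the object of the preposition "to" of "listened".
Its filler is the fronted wh-phrase "who", at word 1.
(The other dependency links word 6 to a gap after word 7.)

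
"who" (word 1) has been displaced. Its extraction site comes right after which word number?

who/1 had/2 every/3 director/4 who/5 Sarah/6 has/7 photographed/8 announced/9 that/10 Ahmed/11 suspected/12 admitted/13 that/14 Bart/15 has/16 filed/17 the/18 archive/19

The displaced element is "who" (word 1).
It is linked across 2 clause boundaries (that → Ø).
It functions as the subject of "admitted", so the gap sits immediately after word 12 ("suspected").
Base order: Every director who Sarah has photographed had announced that Ahmed suspected that who admitted that Bart has filed the archive.

12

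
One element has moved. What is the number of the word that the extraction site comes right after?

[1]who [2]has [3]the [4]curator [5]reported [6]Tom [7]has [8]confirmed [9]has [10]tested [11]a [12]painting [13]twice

The displaced element is "who" (word 1).
It is linked across 2 clause boundaries (Ø → Ø).
It functions as the subject of "tested", so the gap sits immediately after word 8 ("confirmed").
Base order: The curator has reported Tom has confirmed that who has tested a painting twice.

8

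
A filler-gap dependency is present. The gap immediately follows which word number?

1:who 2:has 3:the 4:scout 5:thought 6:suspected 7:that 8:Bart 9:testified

The displaced element is "who" (word 1).
It is linked across 1 clause boundary (Ø).
It functions as the subject of "suspected", so the gap sits immediately after word 5 ("thought").
Base order: The scout has thought that who suspected that Bart testified.

5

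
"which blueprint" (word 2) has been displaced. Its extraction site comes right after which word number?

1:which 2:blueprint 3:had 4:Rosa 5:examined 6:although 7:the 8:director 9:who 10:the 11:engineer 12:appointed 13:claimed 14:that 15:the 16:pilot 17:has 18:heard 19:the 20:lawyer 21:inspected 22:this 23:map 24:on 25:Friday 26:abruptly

5

The displaced element is "which blueprint" (word 2).
It functions as the direct object of "examined", so the gap sits immediately after word 5 ("examined").
Base order: Rosa had examined which blueprint although the director who the engineer appointed claimed that the pilot has heard the lawyer inspected this map on Friday abruptly.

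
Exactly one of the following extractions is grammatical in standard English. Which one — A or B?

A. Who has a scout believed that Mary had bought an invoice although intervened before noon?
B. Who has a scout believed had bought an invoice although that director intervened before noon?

In A, the wh-phrase is extracted from inside an adjunct island (introduced by "although"), which blocks movement.
In B, the extraction path crosses only that-complement boundaries, which are transparent.
So B is grammatical.

B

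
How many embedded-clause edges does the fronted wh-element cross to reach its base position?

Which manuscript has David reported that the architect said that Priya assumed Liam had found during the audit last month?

"which manuscript" is extracted from the object of "found".
Boundaries crossed, outermost first: [that], [that], [Ø] — 3 in total.

3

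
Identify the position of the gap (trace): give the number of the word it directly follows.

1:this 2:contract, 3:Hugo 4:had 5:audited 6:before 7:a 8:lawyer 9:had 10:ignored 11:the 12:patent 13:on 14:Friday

5

The displaced element is "this contract" (word 2).
It functions as the direct object of "audited", so the gap sits immediately after word 5 ("audited").
Base order: Hugo had audited this contract before a lawyer had ignored the patent on Friday.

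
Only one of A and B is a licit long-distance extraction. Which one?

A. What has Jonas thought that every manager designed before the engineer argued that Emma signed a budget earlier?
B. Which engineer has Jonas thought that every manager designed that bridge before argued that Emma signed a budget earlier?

A

In B, the wh-phrase is extracted from inside an adjunct island (introduced by "before"), which blocks movement.
In A, the extraction path crosses only that-complement boundaries, which are transparent.
So A is grammatical.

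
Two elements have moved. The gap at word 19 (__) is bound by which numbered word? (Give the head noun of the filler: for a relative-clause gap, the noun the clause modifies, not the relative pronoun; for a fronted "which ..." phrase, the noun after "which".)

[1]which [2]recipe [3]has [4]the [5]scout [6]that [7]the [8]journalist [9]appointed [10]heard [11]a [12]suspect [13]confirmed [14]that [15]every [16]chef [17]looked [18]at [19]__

The marked gap is the object of the preposition "at" of "looked".
Its filler is the fronted wh-phrase "which recipe", at word 2.
(The other dependency links word 5 to a gap after word 9.)

2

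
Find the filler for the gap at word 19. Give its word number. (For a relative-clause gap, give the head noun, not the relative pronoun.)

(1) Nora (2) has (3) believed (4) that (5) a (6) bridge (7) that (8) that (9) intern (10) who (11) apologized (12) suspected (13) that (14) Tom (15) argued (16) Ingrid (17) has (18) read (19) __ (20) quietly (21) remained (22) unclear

The gap at 19 is the object of "read", inside a relative clause.
The relative pronoun is "that" (word 7); it is bound by the head noun immediately before it.
Its filler is the head noun "bridge", at word 6.

6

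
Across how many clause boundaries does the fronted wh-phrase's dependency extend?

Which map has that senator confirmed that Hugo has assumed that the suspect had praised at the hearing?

"which map" is extracted from the object of "praised".
Boundaries crossed, outermost first: [that], [that] — 2 in total.

2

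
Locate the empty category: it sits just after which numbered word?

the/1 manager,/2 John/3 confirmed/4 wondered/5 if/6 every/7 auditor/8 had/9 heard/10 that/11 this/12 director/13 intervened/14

The displaced element is "the manager" (word 2).
It is linked across 1 clause boundary (Ø).
It functions as the subject of "wondered", so the gap sits immediately after word 4 ("confirmed").
Base order: John confirmed the manager wondered if every auditor had heard that this director intervened.

4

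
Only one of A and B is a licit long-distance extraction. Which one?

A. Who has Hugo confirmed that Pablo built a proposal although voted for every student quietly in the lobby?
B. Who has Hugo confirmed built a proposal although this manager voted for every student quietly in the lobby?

B

In A, the wh-phrase is extracted from inside an adjunct island (introduced by "although"), which blocks movement.
In B, the extraction path crosses only that-complement boundaries, which are transparent.
So B is grammatical.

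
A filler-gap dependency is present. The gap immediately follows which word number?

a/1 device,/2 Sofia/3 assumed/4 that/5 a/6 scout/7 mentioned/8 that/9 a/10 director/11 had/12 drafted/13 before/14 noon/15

13

The displaced element is "a device" (word 2).
It is linked across 2 clause boundaries (that → that).
It functions as the direct object of "drafted", so the gap sits immediately after word 13 ("drafted").
Base order: Sofia assumed that a scout mentioned that a director had drafted a device before noon.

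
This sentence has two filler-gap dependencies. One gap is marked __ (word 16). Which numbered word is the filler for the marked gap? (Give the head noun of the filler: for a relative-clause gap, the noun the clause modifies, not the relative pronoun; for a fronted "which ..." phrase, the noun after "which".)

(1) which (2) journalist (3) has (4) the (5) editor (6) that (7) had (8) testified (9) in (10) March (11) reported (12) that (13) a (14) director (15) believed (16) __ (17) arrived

The marked gap is the subject of "arrived".
Its filler is the fronted wh-phrase "which journalist", at word 2.
(The other dependency links word 5 to a gap after word 6.)

2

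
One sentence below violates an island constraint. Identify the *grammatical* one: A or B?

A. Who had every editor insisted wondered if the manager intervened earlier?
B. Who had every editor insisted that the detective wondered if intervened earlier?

A

In B, the wh-phrase is extracted from inside a wh-island (introduced by "if"), which blocks movement.
In A, the extraction path crosses only that-complement boundaries, which are transparent.
So A is grammatical.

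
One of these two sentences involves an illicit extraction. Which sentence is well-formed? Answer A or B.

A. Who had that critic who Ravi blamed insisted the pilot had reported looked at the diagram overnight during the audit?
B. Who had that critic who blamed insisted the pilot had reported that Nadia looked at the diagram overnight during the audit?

In B, the wh-phrase is extracted from inside a complex-NP island (relative clause) (introduced by "who"), which blocks movement.
In A, the extraction path crosses only that-complement boundaries, which are transparent.
So A is grammatical.

A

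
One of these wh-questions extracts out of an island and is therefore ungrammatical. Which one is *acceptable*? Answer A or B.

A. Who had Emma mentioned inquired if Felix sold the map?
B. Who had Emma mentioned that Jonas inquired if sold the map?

In B, the wh-phrase is extracted from inside a wh-island (introduced by "if"), which blocks movement.
In A, the extraction path crosses only that-complement boundaries, which are transparent.
So A is grammatical.

A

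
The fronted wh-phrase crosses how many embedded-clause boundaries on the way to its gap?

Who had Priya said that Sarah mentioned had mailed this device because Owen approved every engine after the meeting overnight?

2

"who" is extracted from the subject of "mailed".
Boundaries crossed, outermost first: [that], [Ø] — 2 in total.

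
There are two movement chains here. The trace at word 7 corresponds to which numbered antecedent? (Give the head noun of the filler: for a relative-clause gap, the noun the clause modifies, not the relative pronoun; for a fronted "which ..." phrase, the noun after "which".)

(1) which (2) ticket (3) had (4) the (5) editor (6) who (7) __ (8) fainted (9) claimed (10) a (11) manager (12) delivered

The marked gap is inside the relative clause, the subject of "fainted".
Its filler is the head noun "editor" (via "who"), at word 5.
(The other dependency links word 2 to a gap after word 12.)

5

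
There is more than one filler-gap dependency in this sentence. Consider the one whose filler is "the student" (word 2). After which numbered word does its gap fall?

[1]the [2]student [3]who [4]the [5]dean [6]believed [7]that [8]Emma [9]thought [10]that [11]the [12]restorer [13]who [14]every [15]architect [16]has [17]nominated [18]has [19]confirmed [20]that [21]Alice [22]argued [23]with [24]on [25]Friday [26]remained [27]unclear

23

The displaced element is "the student" (word 2).
It is linked across 3 clause boundaries (that → that → that).
It functions as the object of the preposition "with" of "argued", so the gap sits immediately after word 23 ("with").
Base order: The dean believed that Emma thought that the restorer who every architect has nominated has confirmed that Alice argued with the student on Friday.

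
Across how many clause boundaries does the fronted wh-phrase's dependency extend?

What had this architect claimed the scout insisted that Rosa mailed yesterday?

2

"what" is extracted from the object of "mailed".
Boundaries crossed, outermost first: [Ø], [that] — 2 in total.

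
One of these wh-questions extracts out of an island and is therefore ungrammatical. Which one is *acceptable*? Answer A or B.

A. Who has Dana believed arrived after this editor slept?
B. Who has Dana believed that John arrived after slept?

In B, the wh-phrase is extracted from inside an adjunct island (introduced by "after"), which blocks movement.
In A, the extraction path crosses only that-complement boundaries, which are transparent.
So A is grammatical.

A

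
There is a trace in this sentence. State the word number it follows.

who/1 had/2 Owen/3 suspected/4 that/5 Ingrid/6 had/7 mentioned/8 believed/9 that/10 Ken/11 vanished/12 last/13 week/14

The displaced element is "who" (word 1).
It is linked across 2 clause boundaries (that → Ø).
It functions as the subject of "believed", so the gap sits immediately after word 8 ("mentioned").
Base order: Owen had suspected that Ingrid had mentioned that who believed that Ken vanished last week.

8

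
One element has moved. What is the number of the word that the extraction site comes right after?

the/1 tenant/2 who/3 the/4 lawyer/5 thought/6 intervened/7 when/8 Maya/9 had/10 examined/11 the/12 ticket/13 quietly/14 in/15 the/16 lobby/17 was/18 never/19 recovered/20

6

The displaced element is "the tenant" (word 2).
It is linked across 1 clause boundary (Ø).
It functions as the subject of "intervened", so the gap sits immediately after word 6 ("thought").
Base order: The lawyer thought that the tenant intervened when Maya had examined the ticket quietly in the lobby.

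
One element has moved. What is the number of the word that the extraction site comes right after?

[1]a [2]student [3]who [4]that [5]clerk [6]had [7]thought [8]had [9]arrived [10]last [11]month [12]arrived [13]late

The displaced element is "a student" (word 2).
It is linked across 1 clause boundary (Ø).
It functions as the subject of "arrived", so the gap sits immediately after word 7 ("thought").
Base order: That clerk had thought that a student had arrived last month.

7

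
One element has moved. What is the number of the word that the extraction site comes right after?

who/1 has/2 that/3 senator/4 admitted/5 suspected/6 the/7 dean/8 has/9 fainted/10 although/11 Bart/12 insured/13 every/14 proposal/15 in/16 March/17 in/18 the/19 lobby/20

5

The displaced element is "who" (word 1).
It is linked across 1 clause boundary (Ø).
It functions as the subject of "suspected", so the gap sits immediately after word 5 ("admitted").
Base order: That senator has admitted who suspected the dean has fainted although Bart insured every proposal in March in the lobby.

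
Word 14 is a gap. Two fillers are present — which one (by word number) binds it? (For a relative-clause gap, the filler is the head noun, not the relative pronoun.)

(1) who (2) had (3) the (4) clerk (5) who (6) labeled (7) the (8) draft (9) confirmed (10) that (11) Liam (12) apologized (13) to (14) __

The marked gap is the object of the preposition "to" of "apologized".
Its filler is the fronted wh-phrase "who", at word 1.
(The other dependency links word 4 to a gap after word 5.)

1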